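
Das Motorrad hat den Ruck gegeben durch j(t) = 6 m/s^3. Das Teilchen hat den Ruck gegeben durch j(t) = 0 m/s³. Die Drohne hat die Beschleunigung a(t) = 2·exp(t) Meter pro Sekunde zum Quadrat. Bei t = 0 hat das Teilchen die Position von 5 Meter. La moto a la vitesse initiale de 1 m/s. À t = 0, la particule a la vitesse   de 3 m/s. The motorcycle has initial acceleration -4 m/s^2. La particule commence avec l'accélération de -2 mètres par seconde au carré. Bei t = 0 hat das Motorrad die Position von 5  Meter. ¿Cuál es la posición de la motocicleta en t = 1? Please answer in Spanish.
Partiendo de la sacudida j(t) = 6, tomamos 3 antiderivadas. Integrando la sacudida y usando la condición inicial a(0) = -4, obtenemos a(t) = 6·t - 4. Tomando ∫a(t)dt y aplicando v(0) = 1, encontramos v(t) = 3·t^2 - 4·t + 1. La integral de la velocidad, con x(0) = 5, da la posición: x(t) = t^3 - 2·t^2 + t + 5. Tenemos la posición x(t) = t^3 - 2·t^2 + t + 5. Sustituyendo t = 1: x(1) = 5.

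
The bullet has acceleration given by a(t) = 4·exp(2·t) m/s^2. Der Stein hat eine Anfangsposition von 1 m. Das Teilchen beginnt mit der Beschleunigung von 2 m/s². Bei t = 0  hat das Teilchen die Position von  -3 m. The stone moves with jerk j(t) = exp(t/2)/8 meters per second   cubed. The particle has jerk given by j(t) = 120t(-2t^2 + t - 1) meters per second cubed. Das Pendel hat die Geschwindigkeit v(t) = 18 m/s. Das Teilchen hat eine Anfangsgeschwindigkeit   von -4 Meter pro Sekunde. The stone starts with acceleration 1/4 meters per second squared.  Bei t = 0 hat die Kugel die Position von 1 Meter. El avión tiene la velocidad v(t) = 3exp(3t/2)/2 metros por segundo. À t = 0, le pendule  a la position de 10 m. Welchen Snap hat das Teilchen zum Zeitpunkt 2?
Wir müssen unsere Gleichung für den Ruck j(t) = 120·t·(-2·t^2 + t - 1) 1-mal ableiten. Die Ableitung von dem Ruck ergibt den Snap: s(t) = -240·t^2 + 120·t·(1 - 4·t) + 120·t - 120. Wir haben den Snap s(t) = -240·t^2 + 120·t·(1 - 4·t) + 120·t - 120. Durch Einsetzen von t = 2: s(2) = -2520.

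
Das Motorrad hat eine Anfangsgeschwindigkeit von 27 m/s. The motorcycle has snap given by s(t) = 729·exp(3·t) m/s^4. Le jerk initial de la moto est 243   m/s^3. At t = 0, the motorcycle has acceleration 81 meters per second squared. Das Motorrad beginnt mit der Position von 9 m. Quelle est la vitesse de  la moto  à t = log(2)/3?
En partant du snap s(t) = 729·exp(3·t), nous prenons 3 intégrales. En prenant ∫s(t)dt et en appliquant j(0) = 243, nous trouvons j(t) = 243·exp(3·t). En intégrant le jerk et en utilisant la condition initiale a(0) = 81, nous obtenons a(t) = 81·exp(3·t). L'intégrale de l'accélération, avec v(0) = 27, donne la vitesse: v(t) = 27·exp(3·t). De l'équation de la vitesse v(t) = 27·exp(3·t), nous substituons t = log(2)/3 pour obtenir v = 54.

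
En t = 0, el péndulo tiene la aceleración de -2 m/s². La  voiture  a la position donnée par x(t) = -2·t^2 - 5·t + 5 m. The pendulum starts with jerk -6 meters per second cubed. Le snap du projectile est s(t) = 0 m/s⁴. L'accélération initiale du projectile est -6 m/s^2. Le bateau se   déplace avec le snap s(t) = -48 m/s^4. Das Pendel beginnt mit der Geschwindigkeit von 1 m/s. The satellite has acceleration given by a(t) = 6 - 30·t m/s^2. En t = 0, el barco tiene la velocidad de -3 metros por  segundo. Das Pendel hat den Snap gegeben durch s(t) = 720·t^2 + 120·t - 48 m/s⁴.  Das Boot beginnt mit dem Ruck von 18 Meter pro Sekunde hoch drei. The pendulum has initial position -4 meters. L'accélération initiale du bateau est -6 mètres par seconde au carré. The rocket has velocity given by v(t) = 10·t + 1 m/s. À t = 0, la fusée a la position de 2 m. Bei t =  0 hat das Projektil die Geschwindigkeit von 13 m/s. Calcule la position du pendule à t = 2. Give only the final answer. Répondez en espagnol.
La respuesta es 114.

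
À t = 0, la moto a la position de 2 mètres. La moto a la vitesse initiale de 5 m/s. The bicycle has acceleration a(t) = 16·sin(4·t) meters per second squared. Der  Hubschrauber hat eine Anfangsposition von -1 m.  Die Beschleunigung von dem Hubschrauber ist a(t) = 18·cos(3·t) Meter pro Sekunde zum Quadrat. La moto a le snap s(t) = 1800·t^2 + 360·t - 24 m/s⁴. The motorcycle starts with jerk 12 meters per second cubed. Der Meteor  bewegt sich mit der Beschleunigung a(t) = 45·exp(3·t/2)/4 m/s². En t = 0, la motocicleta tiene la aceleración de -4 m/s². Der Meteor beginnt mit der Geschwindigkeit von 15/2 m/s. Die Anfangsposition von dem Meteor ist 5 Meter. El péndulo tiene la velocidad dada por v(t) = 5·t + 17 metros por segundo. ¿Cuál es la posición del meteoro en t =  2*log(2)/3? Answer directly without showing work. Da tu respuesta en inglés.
x(2*log(2)/3) = 10.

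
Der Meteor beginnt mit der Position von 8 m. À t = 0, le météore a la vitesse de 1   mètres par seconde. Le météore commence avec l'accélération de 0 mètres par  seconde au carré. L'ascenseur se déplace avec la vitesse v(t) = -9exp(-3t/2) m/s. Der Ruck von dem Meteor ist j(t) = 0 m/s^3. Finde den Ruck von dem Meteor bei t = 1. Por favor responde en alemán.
Mit j(t) = 0 und Einsetzen von t = 1, finden wir j = 0.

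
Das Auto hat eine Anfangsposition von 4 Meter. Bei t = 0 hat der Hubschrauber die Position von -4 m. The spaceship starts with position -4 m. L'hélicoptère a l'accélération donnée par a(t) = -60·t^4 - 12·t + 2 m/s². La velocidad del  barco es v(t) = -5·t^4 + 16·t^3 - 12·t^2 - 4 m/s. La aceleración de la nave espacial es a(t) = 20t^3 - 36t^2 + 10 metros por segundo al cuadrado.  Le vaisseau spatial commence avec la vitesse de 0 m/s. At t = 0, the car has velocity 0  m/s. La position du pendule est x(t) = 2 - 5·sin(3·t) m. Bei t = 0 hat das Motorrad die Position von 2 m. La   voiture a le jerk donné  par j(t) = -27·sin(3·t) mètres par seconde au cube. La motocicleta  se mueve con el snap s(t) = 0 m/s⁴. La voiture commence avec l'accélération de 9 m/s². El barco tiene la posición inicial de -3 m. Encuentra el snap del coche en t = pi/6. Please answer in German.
Wir müssen unsere Gleichung für den Ruck j(t) = -27·sin(3·t) 1-mal ableiten. Durch Ableiten von dem Ruck erhalten wir den Snap: s(t) = -81·cos(3·t). Mit s(t) = -81·cos(3·t) und Einsetzen von t = pi/6, finden wir s = 0.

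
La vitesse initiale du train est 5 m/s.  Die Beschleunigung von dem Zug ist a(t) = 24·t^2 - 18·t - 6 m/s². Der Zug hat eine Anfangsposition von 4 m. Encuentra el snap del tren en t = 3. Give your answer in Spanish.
Partiendo de la aceleración a(t) = 24·t^2 - 18·t - 6, tomamos 2 derivadas. La derivada de la aceleración da la sacudida: j(t) = 48·t - 18. La derivada de la sacudida da el snap: s(t) = 48. Tenemos el snap s(t) = 48. Sustituyendo t = 3: s(3) = 48.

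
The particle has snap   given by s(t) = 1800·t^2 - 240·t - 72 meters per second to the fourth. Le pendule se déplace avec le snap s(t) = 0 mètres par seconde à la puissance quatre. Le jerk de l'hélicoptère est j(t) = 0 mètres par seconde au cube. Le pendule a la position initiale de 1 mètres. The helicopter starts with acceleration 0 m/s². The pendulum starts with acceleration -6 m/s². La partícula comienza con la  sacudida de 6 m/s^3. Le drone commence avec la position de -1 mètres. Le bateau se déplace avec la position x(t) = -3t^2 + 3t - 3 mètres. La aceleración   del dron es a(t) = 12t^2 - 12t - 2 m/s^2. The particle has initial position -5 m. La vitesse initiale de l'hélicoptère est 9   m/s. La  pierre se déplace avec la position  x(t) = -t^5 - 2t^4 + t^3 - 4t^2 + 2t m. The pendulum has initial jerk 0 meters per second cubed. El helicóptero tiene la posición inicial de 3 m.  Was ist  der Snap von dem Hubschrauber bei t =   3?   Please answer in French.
Nous devons dériver notre équation du jerk j(t) = 0 1 fois. En prenant d/dt de j(t), nous trouvons s(t) = 0. En utilisant s(t) = 0 et en substituant t = 3, nous trouvons s = 0.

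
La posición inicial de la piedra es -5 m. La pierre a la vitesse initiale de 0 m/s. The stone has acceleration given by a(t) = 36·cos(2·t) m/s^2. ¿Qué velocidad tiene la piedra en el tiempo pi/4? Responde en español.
Necesitamos integrar nuestra ecuación de la aceleración a(t) = 36·cos(2·t) 1 vez. Integrando la aceleración y usando la condición inicial v(0) = 0, obtenemos v(t) = 18·sin(2·t). Tenemos la velocidad v(t) = 18·sin(2·t). Sustituyendo t = pi/4: v(pi/4) = 18.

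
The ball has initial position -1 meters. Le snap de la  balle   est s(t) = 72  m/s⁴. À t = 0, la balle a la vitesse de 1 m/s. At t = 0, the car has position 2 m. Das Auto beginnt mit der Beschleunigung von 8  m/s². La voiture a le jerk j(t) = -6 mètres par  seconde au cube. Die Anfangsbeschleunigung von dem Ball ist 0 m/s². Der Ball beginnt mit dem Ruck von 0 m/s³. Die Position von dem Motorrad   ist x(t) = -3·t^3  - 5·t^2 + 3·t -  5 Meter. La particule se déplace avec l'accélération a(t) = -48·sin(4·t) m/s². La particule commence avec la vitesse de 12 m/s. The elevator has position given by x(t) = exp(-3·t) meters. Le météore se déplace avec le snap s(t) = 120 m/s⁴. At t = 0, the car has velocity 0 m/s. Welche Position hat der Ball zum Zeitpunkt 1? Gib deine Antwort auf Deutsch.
Um dies zu lösen, müssen wir 4 Integrale unserer Gleichung für den Snap s(t) = 72 finden. Die Stammfunktion von dem Snap ist der Ruck. Mit j(0) = 0 erhalten wir j(t) = 72·t. Durch Integration von dem Ruck und Verwendung der Anfangsbedingung a(0) = 0, erhalten wir a(t) = 36·t^2. Durch Integration von der Beschleunigung und Verwendung der Anfangsbedingung v(0) = 1, erhalten wir v(t) = 12·t^3 + 1. Mit ∫v(t)dt und Anwendung von x(0) = -1, finden wir x(t) = 3·t^4 + t - 1. Wir haben die Position x(t) = 3·t^4 + t - 1. Durch Einsetzen von t = 1: x(1) = 3.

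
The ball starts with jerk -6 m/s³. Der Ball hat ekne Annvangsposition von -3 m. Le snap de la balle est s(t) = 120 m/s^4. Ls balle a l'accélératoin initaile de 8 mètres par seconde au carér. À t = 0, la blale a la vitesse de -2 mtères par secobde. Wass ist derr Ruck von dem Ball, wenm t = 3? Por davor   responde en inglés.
Starting from snap s(t) = 120, we take 1 integral. Integrating snap and using the initial condition j(0) = -6, we get j(t) = 120·t - 6. Using j(t) = 120·t - 6 and substituting t = 3, we find j = 354.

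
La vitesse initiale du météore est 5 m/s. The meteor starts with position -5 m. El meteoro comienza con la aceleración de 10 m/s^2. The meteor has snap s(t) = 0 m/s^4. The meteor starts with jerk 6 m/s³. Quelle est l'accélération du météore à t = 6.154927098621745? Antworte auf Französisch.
Nous devons intégrer notre équation du snap s(t) = 0 2 fois. La primitive du snap est le jerk. En utilisant j(0) = 6, nous obtenons j(t) = 6. L'intégrale du jerk, avec a(0) = 10, donne l'accélération: a(t) = 6·t + 10. En utilisant a(t) = 6·t + 10 et en substituant t = 6.154927098621745, nous trouvons a = 46.9295625917305.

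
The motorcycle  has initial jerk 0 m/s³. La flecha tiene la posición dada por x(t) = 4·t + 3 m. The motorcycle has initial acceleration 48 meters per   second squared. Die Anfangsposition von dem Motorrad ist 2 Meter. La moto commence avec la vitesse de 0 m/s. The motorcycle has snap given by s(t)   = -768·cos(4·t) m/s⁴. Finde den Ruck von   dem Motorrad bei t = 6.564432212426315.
Ausgehend von dem Snap s(t) = -768·cos(4·t), nehmen wir 1 Stammfunktion. Mit ∫s(t)dt und Anwendung von j(0) = 0, finden wir j(t) = -192·sin(4·t). Aus der Gleichung für den Ruck j(t) = -192·sin(4·t), setzen wir t = 6.564432212426315 ein und erhalten j = -173.234353246122.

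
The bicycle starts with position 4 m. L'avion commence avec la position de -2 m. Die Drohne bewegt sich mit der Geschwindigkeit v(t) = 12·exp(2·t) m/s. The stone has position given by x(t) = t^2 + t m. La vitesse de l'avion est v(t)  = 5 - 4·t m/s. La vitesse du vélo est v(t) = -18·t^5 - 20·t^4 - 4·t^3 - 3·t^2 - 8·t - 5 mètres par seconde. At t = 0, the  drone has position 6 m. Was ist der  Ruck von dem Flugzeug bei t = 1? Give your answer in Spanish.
Partiendo de la velocidad v(t) = 5 - 4·t, tomamos 2 derivadas. Derivando la velocidad, obtenemos la aceleración: a(t) = -4. Tomando d/dt de a(t), encontramos j(t) = 0. Usando j(t) = 0 y sustituyendo t = 1, encontramos j = 0.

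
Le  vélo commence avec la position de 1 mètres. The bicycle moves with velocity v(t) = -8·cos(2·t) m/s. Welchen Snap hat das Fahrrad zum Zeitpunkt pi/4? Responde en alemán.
Ausgehend von der Geschwindigkeit v(t) = -8·cos(2·t), nehmen wir 3 Ableitungen. Mit d/dt von v(t) finden wir a(t) = 16·sin(2·t). Die Ableitung von der Beschleunigung ergibt den Ruck: j(t) = 32·cos(2·t). Die Ableitung von dem Ruck ergibt den Snap: s(t) = -64·sin(2·t). Aus der Gleichung für den Snap s(t) = -64·sin(2·t), setzen wir t = pi/4 ein und erhalten s = -64.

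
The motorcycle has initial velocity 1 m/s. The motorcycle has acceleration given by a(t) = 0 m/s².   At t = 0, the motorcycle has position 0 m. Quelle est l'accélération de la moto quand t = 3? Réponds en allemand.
Wir haben die Beschleunigung a(t) = 0. Durch Einsetzen von t = 3: a(3) = 0.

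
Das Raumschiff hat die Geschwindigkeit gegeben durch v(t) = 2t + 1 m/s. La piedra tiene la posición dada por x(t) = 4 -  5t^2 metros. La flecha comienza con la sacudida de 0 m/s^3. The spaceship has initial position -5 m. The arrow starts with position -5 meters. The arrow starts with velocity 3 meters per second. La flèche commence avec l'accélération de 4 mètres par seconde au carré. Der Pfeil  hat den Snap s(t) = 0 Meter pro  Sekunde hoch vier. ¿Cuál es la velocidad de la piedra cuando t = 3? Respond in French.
Pour résoudre ceci, nous devons prendre 1 dérivée de notre équation de la position x(t) = 4 - 5·t^2. La dérivée de la position donne la vitesse: v(t) = -10·t. De l'équation de la vitesse v(t) = -10·t, nous substituons t = 3 pour obtenir v = -30.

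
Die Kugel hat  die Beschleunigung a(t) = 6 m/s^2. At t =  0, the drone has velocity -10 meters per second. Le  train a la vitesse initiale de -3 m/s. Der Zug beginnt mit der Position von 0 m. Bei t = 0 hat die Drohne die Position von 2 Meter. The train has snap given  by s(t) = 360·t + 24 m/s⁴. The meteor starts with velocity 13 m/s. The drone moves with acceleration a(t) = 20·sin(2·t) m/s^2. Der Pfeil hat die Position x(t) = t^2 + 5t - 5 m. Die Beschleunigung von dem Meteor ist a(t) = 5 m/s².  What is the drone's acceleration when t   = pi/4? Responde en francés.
Nous avons l'accélération a(t) = 20·sin(2·t). En substituant t = pi/4: a(pi/4) = 20.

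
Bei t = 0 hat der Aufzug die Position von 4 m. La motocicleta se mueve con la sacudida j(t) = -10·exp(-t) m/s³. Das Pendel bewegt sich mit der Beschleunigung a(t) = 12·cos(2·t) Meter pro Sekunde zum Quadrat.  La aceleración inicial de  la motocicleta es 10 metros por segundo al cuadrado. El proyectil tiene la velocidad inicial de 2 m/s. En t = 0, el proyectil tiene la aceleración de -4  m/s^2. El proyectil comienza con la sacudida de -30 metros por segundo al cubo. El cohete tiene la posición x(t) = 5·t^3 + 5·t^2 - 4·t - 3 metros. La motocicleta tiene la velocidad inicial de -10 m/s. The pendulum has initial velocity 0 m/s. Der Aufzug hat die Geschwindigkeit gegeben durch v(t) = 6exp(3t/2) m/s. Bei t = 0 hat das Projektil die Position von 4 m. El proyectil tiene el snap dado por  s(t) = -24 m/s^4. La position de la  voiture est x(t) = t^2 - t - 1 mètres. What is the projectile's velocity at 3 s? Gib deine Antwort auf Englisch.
To solve this, we need to take 3 antiderivatives of our snap equation s(t) = -24. Finding the integral of s(t) and using j(0) = -30: j(t) = -24·t - 30. Finding the integral of j(t) and using a(0) = -4: a(t) = -12·t^2 - 30·t - 4. Finding the integral of a(t) and using v(0) = 2: v(t) = -4·t^3 - 15·t^2 - 4·t + 2. Using v(t) = -4·t^3 - 15·t^2 - 4·t + 2 and substituting t = 3, we find v = -253.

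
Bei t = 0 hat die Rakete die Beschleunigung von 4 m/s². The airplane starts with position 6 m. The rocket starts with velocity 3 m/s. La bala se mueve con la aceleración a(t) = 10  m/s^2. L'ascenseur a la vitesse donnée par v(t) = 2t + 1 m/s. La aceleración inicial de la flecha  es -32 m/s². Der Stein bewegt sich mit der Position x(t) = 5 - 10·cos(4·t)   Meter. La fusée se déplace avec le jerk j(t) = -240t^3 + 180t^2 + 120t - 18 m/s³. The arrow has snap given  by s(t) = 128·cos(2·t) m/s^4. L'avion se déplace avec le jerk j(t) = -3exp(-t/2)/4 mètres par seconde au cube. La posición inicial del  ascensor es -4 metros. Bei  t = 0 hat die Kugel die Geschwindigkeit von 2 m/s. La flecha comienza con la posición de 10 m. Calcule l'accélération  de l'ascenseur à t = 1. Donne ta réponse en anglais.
Starting from velocity v(t) = 2·t + 1, we take 1 derivative. Taking d/dt of v(t), we find a(t) = 2. From the given acceleration equation a(t) = 2, we substitute t = 1 to get a = 2.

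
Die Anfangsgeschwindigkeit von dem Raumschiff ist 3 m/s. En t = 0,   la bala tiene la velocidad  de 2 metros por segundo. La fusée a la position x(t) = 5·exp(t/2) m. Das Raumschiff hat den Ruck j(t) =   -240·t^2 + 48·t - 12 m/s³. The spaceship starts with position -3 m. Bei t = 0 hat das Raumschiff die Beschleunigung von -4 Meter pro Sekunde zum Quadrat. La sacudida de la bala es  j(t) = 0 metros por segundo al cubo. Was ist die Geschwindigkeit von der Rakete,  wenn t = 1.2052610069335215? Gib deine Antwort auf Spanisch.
Partiendo de la posición x(t) = 5·exp(t/2), tomamos 1 derivada. La derivada de la posición da la velocidad: v(t) = 5·exp(t/2)/2. De la ecuación de la velocidad v(t) = 5·exp(t/2)/2, sustituimos t = 1.2052610069335215 para obtener v = 4.56729549965697.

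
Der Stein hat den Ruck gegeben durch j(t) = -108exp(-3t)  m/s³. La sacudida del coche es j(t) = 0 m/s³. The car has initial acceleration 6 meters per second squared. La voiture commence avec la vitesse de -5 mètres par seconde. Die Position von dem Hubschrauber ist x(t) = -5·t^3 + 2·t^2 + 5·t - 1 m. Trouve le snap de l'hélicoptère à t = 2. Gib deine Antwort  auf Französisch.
Nous devons dériver notre équation de la position x(t) = -5·t^3 + 2·t^2 + 5·t - 1 4 fois. La dérivée de la position donne la vitesse: v(t) = -15·t^2 + 4·t + 5. En prenant d/dt de v(t), nous trouvons a(t) = 4 - 30·t. La dérivée de l'accélération donne le jerk: j(t) = -30. En dérivant le jerk, nous obtenons le snap: s(t) = 0. Nous avons le snap s(t) = 0. En substituant t = 2: s(2) = 0.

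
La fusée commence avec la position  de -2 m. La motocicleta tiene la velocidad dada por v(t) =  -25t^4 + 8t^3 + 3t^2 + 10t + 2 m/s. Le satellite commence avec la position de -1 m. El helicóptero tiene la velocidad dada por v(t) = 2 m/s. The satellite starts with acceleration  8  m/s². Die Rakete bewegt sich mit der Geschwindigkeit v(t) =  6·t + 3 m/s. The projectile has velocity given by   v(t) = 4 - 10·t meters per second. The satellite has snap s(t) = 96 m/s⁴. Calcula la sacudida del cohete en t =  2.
Debemos derivar nuestra ecuación de la velocidad v(t) = 6·t + 3 2 veces. La derivada de la velocidad da la aceleración: a(t) = 6. Derivando la aceleración, obtenemos la sacudida: j(t) = 0. Tenemos la sacudida j(t) = 0. Sustituyendo t = 2: j(2) = 0.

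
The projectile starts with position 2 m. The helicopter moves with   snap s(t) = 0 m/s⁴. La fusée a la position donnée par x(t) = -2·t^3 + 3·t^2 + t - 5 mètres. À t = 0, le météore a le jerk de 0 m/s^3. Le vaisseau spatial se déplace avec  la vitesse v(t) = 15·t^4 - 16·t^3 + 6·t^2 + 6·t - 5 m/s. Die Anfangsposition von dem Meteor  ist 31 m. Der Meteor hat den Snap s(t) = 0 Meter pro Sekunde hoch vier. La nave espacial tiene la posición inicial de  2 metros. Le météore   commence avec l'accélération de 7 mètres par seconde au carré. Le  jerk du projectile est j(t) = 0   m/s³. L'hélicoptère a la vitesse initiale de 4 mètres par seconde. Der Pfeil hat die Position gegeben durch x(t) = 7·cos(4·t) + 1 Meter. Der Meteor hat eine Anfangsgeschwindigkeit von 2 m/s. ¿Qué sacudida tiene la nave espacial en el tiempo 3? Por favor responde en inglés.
Starting from velocity v(t) = 15·t^4 - 16·t^3 + 6·t^2 + 6·t - 5, we take 2 derivatives. Taking d/dt of v(t), we find a(t) = 60·t^3 - 48·t^2 + 12·t + 6. Differentiating acceleration, we get jerk: j(t) = 180·t^2 - 96·t + 12. Using j(t) = 180·t^2 - 96·t + 12 and substituting t = 3, we find j = 1344.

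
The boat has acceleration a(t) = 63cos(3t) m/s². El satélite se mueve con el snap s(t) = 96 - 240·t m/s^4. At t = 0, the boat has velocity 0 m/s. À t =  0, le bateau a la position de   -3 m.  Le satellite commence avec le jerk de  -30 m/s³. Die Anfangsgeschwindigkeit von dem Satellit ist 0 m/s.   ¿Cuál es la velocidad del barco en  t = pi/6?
Necesitamos integrar nuestra ecuación de la aceleración a(t) = 63·cos(3·t) 1 vez. La antiderivada de la aceleración, con v(0) = 0, da la velocidad: v(t) = 21·sin(3·t). De la ecuación de la velocidad v(t) = 21·sin(3·t), sustituimos t = pi/6 para obtener v = 21.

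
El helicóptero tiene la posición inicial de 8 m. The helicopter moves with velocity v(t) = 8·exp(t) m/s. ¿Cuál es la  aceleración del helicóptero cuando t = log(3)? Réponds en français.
Pour résoudre ceci, nous devons prendre 1 dérivée de notre équation de la vitesse v(t) = 8·exp(t). En prenant d/dt de v(t), nous trouvons a(t) = 8·exp(t). Nous avons l'accélération a(t) = 8·exp(t). En substituant t = log(3): a(log(3)) = 24.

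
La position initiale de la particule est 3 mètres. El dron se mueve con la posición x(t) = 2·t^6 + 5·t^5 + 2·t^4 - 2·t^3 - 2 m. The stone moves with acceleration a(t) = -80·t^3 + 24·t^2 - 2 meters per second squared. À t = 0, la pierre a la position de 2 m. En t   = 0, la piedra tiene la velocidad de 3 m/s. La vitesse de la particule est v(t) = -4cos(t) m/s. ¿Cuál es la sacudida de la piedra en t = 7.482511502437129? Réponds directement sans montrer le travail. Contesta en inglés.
The jerk at t = 7.482511502437129 is j = -13077.9542600680.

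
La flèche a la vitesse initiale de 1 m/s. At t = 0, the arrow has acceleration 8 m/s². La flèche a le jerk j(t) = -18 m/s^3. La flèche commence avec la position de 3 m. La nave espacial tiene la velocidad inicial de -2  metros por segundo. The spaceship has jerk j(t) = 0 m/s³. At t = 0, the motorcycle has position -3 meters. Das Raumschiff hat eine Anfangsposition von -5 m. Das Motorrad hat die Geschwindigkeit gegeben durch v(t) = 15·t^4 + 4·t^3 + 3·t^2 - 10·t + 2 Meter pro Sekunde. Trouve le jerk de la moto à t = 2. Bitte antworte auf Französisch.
Nous devons dériver notre équation de la vitesse v(t) = 15·t^4 + 4·t^3 + 3·t^2 - 10·t + 2 2 fois. La dérivée de la vitesse donne l'accélération: a(t) = 60·t^3 + 12·t^2 + 6·t - 10. La dérivée de l'accélération donne le jerk: j(t) = 180·t^2 + 24·t + 6. En utilisant j(t) = 180·t^2 + 24·t + 6 et en substituant t = 2, nous trouvons j = 774.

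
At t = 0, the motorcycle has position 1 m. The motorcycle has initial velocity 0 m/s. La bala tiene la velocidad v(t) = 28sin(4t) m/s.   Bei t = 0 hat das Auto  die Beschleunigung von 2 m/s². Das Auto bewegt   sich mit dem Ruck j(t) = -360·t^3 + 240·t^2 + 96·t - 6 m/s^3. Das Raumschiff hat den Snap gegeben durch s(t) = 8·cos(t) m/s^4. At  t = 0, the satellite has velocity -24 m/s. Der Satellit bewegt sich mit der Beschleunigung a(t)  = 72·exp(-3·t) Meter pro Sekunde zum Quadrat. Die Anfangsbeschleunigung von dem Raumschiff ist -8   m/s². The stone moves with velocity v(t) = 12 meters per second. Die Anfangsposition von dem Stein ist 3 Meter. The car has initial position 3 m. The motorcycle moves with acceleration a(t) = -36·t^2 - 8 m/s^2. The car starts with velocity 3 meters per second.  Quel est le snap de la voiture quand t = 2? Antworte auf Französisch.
En partant du jerk j(t) = -360·t^3 + 240·t^2 + 96·t - 6, nous prenons 1 dérivée. En prenant d/dt de j(t), nous trouvons s(t) = -1080·t^2 + 480·t + 96. En utilisant s(t) = -1080·t^2 + 480·t + 96 et en substituant t = 2, nous trouvons s = -3264.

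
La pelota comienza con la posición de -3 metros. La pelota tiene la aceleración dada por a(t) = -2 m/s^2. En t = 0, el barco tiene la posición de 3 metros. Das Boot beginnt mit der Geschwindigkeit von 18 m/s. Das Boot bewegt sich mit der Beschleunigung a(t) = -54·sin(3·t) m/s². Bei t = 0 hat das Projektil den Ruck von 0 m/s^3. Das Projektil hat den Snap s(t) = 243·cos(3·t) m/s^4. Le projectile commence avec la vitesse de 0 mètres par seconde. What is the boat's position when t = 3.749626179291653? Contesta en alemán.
Wir müssen unsere Gleichung für die Beschleunigung a(t) = -54·sin(3·t) 2-mal integrieren. Die Stammfunktion von der Beschleunigung, mit v(0) = 18, ergibt die Geschwindigkeit: v(t) = 18·cos(3·t). Mit ∫v(t)dt und Anwendung von x(0) = 3, finden wir x(t) = 6·sin(3·t) + 3. Aus der Gleichung für die Position x(t) = 6·sin(3·t) + 3, setzen wir t = 3.749626179291653 ein und erhalten x = -2.80853789560144.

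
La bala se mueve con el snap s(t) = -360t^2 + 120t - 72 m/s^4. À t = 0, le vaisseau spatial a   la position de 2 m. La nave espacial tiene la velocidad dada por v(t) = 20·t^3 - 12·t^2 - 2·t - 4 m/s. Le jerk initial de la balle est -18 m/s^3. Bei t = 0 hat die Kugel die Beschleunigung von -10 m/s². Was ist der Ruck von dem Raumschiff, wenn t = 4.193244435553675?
Ausgehend von der Geschwindigkeit v(t) = 20·t^3 - 12·t^2 - 2·t - 4, nehmen wir 2 Ableitungen. Mit d/dt von v(t) finden wir a(t) = 60·t^2 - 24·t - 2. Die Ableitung von der Beschleunigung ergibt den Ruck: j(t) = 120·t - 24. Aus der Gleichung für den Ruck j(t) = 120·t - 24, setzen wir t = 4.193244435553675 ein und erhalten j = 479.189332266441.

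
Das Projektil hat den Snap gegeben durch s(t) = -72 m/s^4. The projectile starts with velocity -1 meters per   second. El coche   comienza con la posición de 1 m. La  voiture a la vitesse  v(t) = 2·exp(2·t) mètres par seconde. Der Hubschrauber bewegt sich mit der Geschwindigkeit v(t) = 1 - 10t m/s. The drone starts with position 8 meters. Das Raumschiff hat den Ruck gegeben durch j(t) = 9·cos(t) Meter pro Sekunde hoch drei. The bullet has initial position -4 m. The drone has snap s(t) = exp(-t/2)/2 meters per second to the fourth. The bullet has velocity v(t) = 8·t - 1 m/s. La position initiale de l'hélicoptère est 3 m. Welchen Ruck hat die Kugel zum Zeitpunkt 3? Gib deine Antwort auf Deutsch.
Um dies zu lösen, müssen wir 2 Ableitungen unserer Gleichung für die Geschwindigkeit v(t) = 8·t - 1 nehmen. Die Ableitung von der Geschwindigkeit ergibt die Beschleunigung: a(t) = 8. Die Ableitung von der Beschleunigung ergibt den Ruck: j(t) = 0. Mit j(t) = 0 und Einsetzen von t = 3, finden wir j = 0.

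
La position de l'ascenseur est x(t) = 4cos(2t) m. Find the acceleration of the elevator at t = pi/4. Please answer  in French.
Nous devons dériver notre équation de la position x(t) = 4·cos(2·t) 2 fois. En prenant d/dt de x(t), nous trouvons v(t) = -8·sin(2·t). La dérivée de la vitesse donne l'accélération: a(t) = -16·cos(2·t). En utilisant a(t) = -16·cos(2·t) et en substituant t = pi/4, nous trouvons a = 0.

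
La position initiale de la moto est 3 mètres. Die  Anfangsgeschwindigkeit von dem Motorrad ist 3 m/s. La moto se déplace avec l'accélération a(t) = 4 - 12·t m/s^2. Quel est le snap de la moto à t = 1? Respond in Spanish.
Debemos derivar nuestra ecuación de la aceleración a(t) = 4 - 12·t 2 veces. La derivada de la aceleración da la sacudida: j(t) = -12. Derivando la sacudida, obtenemos el snap: s(t) = 0. De la ecuación del snap s(t) = 0, sustituimos t = 1 para obtener s = 0.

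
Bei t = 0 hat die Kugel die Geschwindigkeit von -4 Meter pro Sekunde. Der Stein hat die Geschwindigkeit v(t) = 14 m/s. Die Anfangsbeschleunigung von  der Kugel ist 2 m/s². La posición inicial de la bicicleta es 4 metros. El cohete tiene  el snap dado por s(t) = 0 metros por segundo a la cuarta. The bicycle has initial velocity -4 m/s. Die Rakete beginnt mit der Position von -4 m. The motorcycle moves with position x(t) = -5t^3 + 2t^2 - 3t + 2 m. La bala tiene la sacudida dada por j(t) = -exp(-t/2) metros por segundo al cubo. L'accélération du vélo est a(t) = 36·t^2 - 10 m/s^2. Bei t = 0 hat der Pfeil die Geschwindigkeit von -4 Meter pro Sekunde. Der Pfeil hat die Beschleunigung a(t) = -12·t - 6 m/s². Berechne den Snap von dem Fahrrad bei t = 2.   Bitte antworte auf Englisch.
We must differentiate our acceleration equation a(t) = 36·t^2 - 10 2 times. Differentiating acceleration, we get jerk: j(t) = 72·t. Taking d/dt of j(t), we find s(t) = 72. We have snap s(t) = 72. Substituting t = 2: s(2) = 72.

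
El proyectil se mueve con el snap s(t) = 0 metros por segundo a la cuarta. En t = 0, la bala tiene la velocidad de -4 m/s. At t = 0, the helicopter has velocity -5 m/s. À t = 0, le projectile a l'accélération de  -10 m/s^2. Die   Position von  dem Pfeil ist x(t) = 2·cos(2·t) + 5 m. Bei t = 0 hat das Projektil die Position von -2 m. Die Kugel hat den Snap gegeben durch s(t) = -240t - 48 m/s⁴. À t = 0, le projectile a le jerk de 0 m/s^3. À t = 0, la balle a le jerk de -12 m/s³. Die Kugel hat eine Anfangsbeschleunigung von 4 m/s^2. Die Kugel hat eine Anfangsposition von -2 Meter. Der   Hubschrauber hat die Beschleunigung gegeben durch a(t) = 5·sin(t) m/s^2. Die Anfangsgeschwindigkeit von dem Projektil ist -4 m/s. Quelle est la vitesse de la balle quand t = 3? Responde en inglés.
To find the answer, we compute 3 antiderivatives of s(t) = -240·t - 48. Finding the antiderivative of s(t) and using j(0) = -12: j(t) = -120·t^2 - 48·t - 12. The antiderivative of jerk, with a(0) = 4, gives acceleration: a(t) = -40·t^3 - 24·t^2 - 12·t + 4. Taking ∫a(t)dt and applying v(0) = -4, we find v(t) = -10·t^4 - 8·t^3 - 6·t^2 + 4·t - 4. Using v(t) = -10·t^4 - 8·t^3 - 6·t^2 + 4·t - 4 and substituting t = 3, we find v = -1072.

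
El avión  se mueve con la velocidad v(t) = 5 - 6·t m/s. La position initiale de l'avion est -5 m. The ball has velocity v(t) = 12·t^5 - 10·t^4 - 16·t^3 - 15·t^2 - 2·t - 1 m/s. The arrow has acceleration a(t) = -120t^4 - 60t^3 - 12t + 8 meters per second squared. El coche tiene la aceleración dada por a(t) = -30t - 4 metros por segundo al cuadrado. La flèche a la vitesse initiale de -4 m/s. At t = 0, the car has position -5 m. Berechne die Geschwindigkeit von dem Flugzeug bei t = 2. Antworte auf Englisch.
We have velocity v(t) = 5 - 6·t. Substituting t = 2: v(2) = -7.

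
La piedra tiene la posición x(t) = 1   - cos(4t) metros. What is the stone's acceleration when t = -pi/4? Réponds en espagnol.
Para resolver esto, necesitamos tomar 2 derivadas de nuestra ecuación de la posición x(t) = 1 - cos(4·t). La derivada de la posición da la velocidad: v(t) = 4·sin(4·t). Derivando la velocidad, obtenemos la aceleración: a(t) = 16·cos(4·t). Usando a(t) = 16·cos(4·t) y sustituyendo t = -pi/4, encontramos a = -16.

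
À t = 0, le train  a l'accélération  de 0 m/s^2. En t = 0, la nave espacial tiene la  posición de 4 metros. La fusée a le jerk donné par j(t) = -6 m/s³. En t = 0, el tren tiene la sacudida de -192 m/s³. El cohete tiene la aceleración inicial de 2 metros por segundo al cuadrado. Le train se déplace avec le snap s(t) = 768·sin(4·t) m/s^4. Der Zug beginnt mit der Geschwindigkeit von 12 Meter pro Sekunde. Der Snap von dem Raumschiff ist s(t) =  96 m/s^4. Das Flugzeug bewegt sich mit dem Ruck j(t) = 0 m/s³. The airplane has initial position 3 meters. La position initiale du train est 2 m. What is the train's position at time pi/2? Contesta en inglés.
To find the answer, we compute 4 integrals of s(t) = 768·sin(4·t). The antiderivative of snap is jerk. Using j(0) = -192, we get j(t) = -192·cos(4·t). The antiderivative of jerk is acceleration. Using a(0) = 0, we get a(t) = -48·sin(4·t). The antiderivative of acceleration is velocity. Using v(0) = 12, we get v(t) = 12·cos(4·t). Integrating velocity and using the initial condition x(0) = 2, we get x(t) = 3·sin(4·t) + 2. From the given position equation x(t) = 3·sin(4·t) + 2, we substitute t = pi/2 to get x = 2.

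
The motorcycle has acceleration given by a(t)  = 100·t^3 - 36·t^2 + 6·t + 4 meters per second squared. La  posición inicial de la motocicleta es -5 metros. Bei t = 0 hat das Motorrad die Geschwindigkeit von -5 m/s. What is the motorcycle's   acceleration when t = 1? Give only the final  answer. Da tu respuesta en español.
En t = 1, a = 74.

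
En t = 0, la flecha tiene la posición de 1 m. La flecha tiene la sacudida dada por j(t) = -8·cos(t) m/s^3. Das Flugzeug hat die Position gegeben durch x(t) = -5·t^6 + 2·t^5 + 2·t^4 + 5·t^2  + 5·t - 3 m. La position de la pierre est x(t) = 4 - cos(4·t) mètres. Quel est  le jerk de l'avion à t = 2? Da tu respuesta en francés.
En partant de la position x(t) = -5·t^6 + 2·t^5 + 2·t^4 + 5·t^2 + 5·t - 3, nous prenons 3 dérivées. En prenant d/dt de x(t), nous trouvons v(t) = -30·t^5 + 10·t^4 + 8·t^3 + 10·t + 5. En prenant d/dt de v(t), nous trouvons a(t) = -150·t^4 + 40·t^3 + 24·t^2 + 10. En prenant d/dt de a(t), nous trouvons j(t) = -600·t^3 + 120·t^2 + 48·t. Nous avons le jerk j(t) = -600·t^3 + 120·t^2 + 48·t. En substituant t = 2: j(2) = -4224.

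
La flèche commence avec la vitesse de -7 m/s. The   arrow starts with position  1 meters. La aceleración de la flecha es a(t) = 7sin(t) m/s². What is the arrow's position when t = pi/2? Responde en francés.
Nous devons intégrer notre équation de l'accélération a(t) = 7·sin(t) 2 fois. La primitive de l'accélération est la vitesse. En utilisant v(0) = -7, nous obtenons v(t) = -7·cos(t). La primitive de la vitesse, avec x(0) = 1, donne la position: x(t) = 1 - 7·sin(t). En utilisant x(t) = 1 - 7·sin(t) et en substituant t = pi/2, nous trouvons x = -6.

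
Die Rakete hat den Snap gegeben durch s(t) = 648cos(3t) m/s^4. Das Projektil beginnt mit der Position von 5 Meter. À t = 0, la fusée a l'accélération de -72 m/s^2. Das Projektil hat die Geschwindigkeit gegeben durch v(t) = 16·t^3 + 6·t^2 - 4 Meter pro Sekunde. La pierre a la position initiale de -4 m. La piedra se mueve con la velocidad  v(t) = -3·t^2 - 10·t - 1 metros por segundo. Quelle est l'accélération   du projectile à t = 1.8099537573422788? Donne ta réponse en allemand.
Wir müssen unsere Gleichung für die Geschwindigkeit v(t) = 16·t^3 + 6·t^2 - 4 1-mal ableiten. Durch Ableiten von der Geschwindigkeit erhalten wir die Beschleunigung: a(t) = 48·t^2 + 12·t. Aus der Gleichung für die Beschleunigung a(t) = 48·t^2 + 12·t, setzen wir t = 1.8099537573422788 ein und erhalten a = 178.964210066544.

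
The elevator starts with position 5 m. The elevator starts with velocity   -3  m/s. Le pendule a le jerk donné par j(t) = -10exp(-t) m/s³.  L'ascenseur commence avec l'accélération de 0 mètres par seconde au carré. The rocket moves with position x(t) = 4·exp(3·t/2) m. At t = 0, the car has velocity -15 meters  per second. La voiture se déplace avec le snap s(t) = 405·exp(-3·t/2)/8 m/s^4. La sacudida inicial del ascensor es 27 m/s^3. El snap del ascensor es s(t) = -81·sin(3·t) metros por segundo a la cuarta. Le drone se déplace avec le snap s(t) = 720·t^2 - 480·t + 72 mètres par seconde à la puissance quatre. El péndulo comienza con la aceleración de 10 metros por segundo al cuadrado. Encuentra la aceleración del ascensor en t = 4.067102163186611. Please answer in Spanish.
Para resolver esto, necesitamos tomar 2 antiderivadas de nuestra ecuación del snap s(t) = -81·sin(3·t). La integral del snap es la sacudida. Usando j(0) = 27, obtenemos j(t) = 27·cos(3·t). Tomando ∫j(t)dt y aplicando a(0) = 0, encontramos a(t) = 9·sin(3·t). Usando a(t) = 9·sin(3·t) y sustituyendo t = 4.067102163186611, encontramos a = -3.21308274817555.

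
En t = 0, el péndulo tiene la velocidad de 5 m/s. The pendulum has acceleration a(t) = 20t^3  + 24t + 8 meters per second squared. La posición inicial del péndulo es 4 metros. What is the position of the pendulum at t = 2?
We must find the integral of our acceleration equation a(t) = 20·t^3 + 24·t + 8 2 times. Taking ∫a(t)dt and applying v(0) = 5, we find v(t) = 5·t^4 + 12·t^2 + 8·t + 5. Integrating velocity and using the initial condition x(0) = 4, we get x(t) = t^5 + 4·t^3 + 4·t^2 + 5·t + 4. From the given position equation x(t) = t^5 + 4·t^3 + 4·t^2 + 5·t + 4, we substitute t = 2 to get x = 94.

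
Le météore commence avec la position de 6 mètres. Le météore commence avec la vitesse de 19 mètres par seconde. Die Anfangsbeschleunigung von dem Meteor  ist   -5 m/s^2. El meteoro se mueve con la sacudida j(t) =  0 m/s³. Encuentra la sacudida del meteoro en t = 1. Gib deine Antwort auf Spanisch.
Usando j(t) = 0 y sustituyendo t = 1, encontramos j = 0.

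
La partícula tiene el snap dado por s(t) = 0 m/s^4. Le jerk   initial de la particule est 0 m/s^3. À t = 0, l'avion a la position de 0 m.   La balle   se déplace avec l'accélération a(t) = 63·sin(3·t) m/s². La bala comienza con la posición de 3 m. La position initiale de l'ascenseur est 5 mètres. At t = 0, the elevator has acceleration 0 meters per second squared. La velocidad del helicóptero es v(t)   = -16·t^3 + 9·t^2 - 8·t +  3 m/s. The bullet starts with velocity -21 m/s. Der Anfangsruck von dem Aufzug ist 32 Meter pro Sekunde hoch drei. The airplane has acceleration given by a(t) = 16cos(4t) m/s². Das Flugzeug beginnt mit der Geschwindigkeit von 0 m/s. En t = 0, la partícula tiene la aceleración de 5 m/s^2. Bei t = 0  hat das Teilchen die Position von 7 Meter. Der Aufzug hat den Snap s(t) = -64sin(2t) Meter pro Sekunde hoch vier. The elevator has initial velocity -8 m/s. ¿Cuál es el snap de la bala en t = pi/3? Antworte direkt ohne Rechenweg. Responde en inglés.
The snap at t = pi/3 is s = 0.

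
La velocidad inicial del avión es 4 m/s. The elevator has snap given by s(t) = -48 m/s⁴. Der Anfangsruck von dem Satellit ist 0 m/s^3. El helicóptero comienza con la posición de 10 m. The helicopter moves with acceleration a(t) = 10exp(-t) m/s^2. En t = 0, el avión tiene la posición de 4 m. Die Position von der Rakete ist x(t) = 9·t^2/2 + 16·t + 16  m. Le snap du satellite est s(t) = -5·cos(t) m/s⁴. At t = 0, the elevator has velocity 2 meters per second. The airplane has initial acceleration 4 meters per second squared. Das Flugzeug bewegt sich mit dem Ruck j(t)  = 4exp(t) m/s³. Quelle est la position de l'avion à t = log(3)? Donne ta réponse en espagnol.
Necesitamos integrar nuestra ecuación de la sacudida j(t) = 4·exp(t) 3 veces. La antiderivada de la sacudida es la aceleración. Usando a(0) = 4, obtenemos a(t) = 4·exp(t). La antiderivada de la aceleración es la velocidad. Usando v(0) = 4, obtenemos v(t) = 4·exp(t). La antiderivada de la velocidad es la posición. Usando x(0) = 4, obtenemos x(t) = 4·exp(t). Tenemos la posición x(t) = 4·exp(t). Sustituyendo t = log(3): x(log(3)) = 12.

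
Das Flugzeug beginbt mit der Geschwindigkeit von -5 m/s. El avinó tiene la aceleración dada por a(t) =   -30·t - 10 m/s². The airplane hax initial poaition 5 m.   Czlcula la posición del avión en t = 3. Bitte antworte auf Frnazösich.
En partant de l'accélération a(t) = -30·t - 10, nous prenons 2 intégrales. La primitive de l'accélération est la vitesse. En utilisant v(0) = -5, nous obtenons v(t) = -15·t^2 - 10·t - 5. En intégrant la vitesse et en utilisant la condition initiale x(0) = 5, nous obtenons x(t) = -5·t^3 - 5·t^2 - 5·t + 5. De l'équation de la position x(t) = -5·t^3 - 5·t^2 - 5·t + 5, nous substituons t = 3 pour obtenir x = -190.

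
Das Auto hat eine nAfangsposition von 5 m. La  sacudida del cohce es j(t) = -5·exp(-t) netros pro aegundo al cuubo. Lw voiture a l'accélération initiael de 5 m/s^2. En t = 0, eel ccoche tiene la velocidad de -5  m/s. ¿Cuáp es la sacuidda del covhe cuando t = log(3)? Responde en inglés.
Using j(t) = -5·exp(-t) and substituting t = log(3), we find j = -5/3.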